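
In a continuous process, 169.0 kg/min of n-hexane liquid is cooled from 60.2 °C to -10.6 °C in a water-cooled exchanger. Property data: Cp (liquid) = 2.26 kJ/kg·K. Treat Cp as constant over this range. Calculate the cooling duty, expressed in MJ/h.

Q_c = 1620 MJ/h

Q = ṁ·Cp·ΔT = 169.0 × 2.26 × (-10.6 − 60.2) = -27041 kJ/min
Converting: 27041 / 60 s = 450.69 kW
Cooling duty = 1622.5 MJ/h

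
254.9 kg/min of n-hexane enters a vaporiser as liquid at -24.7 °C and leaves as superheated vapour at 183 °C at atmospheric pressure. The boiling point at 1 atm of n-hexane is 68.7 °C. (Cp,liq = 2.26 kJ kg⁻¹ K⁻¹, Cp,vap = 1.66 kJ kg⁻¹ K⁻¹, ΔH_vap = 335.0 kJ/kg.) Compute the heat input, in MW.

Q = 3.13 MW

liquid -24.7→68.7 °C: 211.08 kJ/kg
vaporisation at 68.7 °C: 335 kJ/kg
vapour 68.7→183 °C: 189.74 kJ/kg
Δh = 211.08 + 335 + 189.74 = 735.82 kJ/kg
Q = ṁ·Δh = 254.9 kg/min × 735.82 kJ/kg = 187560 kJ/min
|Q| = 3126 kW = 3.126 MW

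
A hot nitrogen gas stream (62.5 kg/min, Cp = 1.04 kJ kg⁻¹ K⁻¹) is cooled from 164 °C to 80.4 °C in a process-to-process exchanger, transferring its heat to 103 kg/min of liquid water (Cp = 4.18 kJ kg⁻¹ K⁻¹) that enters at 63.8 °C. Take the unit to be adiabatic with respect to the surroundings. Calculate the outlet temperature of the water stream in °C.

T_c,out = 76.4 °C

Heat released by hot stream: Q = 62.5 × 1.04 × (164 − 80.4) = 5434 kJ/min
Energy balance on cold side (adiabatic exchanger): Q = ṁ_c·Cp_c·(T_c,out − T_c,in)
T_c,out = 63.8 + 5434/(103 × 4.18) = 76.421 °C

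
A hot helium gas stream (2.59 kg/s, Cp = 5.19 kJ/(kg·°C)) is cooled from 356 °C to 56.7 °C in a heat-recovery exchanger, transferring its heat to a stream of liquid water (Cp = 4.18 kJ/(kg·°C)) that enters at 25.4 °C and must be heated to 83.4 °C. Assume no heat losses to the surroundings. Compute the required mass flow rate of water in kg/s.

ṁ_c = 16.6 kg/s

Heat released by hot stream: Q = 2.59 × 5.19 × (356 − 56.7) = 4023.2 kJ/s
Energy balance on cold side (adiabatic exchanger): Q = ṁ_c·Cp_c·(T_c,out − T_c,in)
ṁ_c = 4023.2 / [4.18 × (83.4 − 25.4)] = 16.595 kg/s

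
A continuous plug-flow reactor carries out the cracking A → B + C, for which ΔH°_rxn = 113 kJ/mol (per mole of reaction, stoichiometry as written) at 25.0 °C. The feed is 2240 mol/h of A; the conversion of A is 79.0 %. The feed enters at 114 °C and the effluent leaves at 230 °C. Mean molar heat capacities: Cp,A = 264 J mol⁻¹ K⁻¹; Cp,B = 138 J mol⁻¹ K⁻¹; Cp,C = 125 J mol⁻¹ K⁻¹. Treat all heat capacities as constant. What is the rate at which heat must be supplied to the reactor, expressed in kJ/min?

Extent of reaction ξ = 0.790 × 2240 = 1769.6 mol/h
Reaction term: ξ·ΔH°_rxn = 1769.6 × 113 = 199960 kJ/h
Sensible, feed 114→25 °C: -52631 kJ/h
Outlet flows (mol/h): A 470.4, B 1769.6, C 1769.6
Sensible, products 25→230 °C: 120870 kJ/h
Q = ΔH = 268200 kJ/h = 74.5 kW
Heat supplied = 4470 kJ/min

Q_in = 4470 kJ/min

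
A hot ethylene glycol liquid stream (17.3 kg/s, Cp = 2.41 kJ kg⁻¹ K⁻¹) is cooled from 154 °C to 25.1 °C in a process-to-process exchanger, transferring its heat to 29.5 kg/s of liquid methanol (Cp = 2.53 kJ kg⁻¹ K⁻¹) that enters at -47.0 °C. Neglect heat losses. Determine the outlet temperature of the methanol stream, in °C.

T_c,out = 25.0 °C

Heat released by hot stream: Q = 17.3 × 2.41 × (154 − 25.1) = 5374.2 kJ/s
Energy balance on cold side (adiabatic exchanger): Q = ṁ_c·Cp_c·(T_c,out − T_c,in)
T_c,out = -47.0 + 5374.2/(29.5 × 2.53) = 25.007 °C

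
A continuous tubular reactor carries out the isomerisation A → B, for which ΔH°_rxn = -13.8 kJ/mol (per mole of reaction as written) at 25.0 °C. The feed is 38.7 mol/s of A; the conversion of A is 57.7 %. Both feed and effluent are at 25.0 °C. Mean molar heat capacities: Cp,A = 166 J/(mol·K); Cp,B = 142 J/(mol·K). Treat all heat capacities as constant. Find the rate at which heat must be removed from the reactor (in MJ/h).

Extent of reaction ξ = 0.577 × 38.7 = 22.33 mol/s
Reaction term: ξ·ΔH°_rxn = 22.33 × -13.8 = -308.15 kJ/s
Q = ΔH = -308.15 kJ/s = -308.15 kW
Heat removed = 1109.3 MJ/h

Q_out = 1110 MJ/h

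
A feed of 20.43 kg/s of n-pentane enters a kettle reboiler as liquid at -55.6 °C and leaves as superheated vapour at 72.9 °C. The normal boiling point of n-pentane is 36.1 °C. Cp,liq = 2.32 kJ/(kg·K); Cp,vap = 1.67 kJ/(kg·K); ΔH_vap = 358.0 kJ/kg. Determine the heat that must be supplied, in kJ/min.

Q = 775000 kJ/min

liquid -55.6→36.1 °C: 212.74 kJ/kg
vaporisation at 36.1 °C: 358 kJ/kg
vapour 36.1→72.9 °C: 61.456 kJ/kg
Δh = 212.74 + 358 + 61.456 = 632.2 kJ/kg
Q = ṁ·Δh = 20.43 kg/s × 632.2 kJ/kg = 12916 kJ/s
|Q| = 12916 kW = 774950 kJ/min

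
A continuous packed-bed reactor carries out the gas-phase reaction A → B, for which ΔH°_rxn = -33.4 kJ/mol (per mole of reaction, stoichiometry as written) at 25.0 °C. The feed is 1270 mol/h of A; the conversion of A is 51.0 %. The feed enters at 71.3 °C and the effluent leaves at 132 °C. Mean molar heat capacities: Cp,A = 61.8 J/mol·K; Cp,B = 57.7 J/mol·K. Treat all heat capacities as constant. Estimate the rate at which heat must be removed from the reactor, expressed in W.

Q_out = 4760 W

Extent of reaction ξ = 0.510 × 1270 = 647.7 mol/h
Reaction term: ξ·ΔH°_rxn = 647.7 × -33.4 = -21633 kJ/h
Sensible, feed 71.3→25 °C: -3633.9 kJ/h
Outlet flows (mol/h): A 622.3, B 647.7
Sensible, products 25→132 °C: 8113.9 kJ/h
Q = ΔH = -17153 kJ/h = -4.7648 kW
Heat removed = 4764.8 W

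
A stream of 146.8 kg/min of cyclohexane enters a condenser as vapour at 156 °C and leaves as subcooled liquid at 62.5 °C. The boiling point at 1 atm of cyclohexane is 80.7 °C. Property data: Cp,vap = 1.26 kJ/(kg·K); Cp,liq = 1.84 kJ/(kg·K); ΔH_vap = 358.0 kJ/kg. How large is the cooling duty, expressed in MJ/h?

vapour 156→80.7 °C: -94.878 kJ/kg
condensation at 80.7 °C: -358 kJ/kg
liquid 80.7→62.5 °C: -33.488 kJ/kg
Δh = -94.878 + -358 + -33.488 = -486.37 kJ/kg
Q = ṁ·Δh = 146.8 kg/min × -486.37 kJ/kg = -71399 kJ/min
|Q| = 1190 kW = 4283.9 MJ/h

Q_c = 4280 MJ/h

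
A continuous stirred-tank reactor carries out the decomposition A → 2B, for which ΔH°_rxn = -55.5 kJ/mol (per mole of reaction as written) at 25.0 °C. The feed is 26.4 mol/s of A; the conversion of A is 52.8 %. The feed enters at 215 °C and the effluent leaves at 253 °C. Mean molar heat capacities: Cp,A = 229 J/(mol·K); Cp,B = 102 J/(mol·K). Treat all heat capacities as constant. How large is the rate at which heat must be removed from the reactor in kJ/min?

Extent of reaction ξ = 0.528 × 26.4 = 13.939 mol/s
Reaction term: ξ·ΔH°_rxn = 13.939 × -55.5 = -773.63 kJ/s
Sensible, feed 215→25 °C: -1148.7 kJ/s
Outlet flows (mol/s): A 12.461, B 27.878
Sensible, products 25→253 °C: 1298.9 kJ/s
Q = ΔH = -623.35 kJ/s = -623.35 kW
Heat removed = 37401 kJ/min

Q_out = 37400 kJ/min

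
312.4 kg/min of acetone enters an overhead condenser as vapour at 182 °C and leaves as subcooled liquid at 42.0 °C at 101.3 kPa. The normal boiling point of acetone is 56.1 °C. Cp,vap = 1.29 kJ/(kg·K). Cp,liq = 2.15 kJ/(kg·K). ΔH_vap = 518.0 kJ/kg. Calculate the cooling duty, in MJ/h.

vapour 182→56.1 °C: -162.41 kJ/kg
condensation at 56.1 °C: -518 kJ/kg
liquid 56.1→42.0 °C: -30.315 kJ/kg
Δh = -162.41 + -518 + -30.315 = -710.73 kJ/kg
Q = ṁ·Δh = 312.4 kg/min × -710.73 kJ/kg = -222030 kJ/min
|Q| = 3700.5 kW = 13322 MJ/h

Q_c = 13300 MJ/h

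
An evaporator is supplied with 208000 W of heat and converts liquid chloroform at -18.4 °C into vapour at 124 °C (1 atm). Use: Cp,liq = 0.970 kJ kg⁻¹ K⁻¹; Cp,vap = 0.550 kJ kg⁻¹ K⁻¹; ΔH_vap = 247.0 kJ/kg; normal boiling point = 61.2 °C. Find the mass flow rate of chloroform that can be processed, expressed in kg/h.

Δh = 0.970×(61.2−-18.4) + 247.0 + 0.550×(124−61.2) = 358.75 kJ/kg
Q = 208000 W = 208 kJ/s = 748800 kJ/h
ṁ = Q/Δh = 748800 / 358.75 = 2087.2 kg/h

ṁ = 2090 kg/h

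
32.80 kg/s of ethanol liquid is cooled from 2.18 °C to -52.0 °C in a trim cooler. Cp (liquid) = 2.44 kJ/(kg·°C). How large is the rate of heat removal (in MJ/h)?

Q_c = 15600 MJ/h

Q = ṁ·Cp·ΔT = 32.80 × 2.44 × (-52.0 − 2.18) = -4336.1 kJ/s
Cooling duty = 15610 MJ/h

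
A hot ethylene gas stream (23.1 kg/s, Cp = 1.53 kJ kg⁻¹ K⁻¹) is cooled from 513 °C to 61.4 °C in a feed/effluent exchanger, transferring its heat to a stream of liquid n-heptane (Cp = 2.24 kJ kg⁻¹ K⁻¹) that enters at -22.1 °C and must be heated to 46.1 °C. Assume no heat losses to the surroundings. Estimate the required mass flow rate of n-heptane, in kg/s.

ṁ_c = 104 kg/s

Heat released by hot stream: Q = 23.1 × 1.53 × (513 − 61.4) = 15961 kJ/s
Energy balance on cold side (adiabatic exchanger): Q = ṁ_c·Cp_c·(T_c,out − T_c,in)
ṁ_c = 15961 / [2.24 × (46.1 − -22.1)] = 104.48 kg/s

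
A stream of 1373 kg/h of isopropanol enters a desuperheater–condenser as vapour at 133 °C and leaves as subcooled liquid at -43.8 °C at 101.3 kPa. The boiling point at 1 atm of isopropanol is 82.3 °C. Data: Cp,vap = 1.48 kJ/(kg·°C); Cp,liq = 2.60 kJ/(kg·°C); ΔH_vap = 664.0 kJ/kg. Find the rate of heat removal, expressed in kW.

Q_c = 407 kW

vapour 133→82.3 °C: -75.036 kJ/kg
condensation at 82.3 °C: -664 kJ/kg
liquid 82.3→-43.8 °C: -327.86 kJ/kg
Δh = -75.036 + -664 + -327.86 = -1066.9 kJ/kg
Q = ṁ·Δh = 1373 kg/h × -1066.9 kJ/kg = -1.4648e+06 kJ/h
|Q| = 406.9 kW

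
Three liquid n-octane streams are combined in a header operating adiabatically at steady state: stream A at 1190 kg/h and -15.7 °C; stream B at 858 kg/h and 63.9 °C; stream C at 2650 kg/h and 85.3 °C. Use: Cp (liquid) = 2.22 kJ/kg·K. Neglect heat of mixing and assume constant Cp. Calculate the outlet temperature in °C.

T_out = 55.8 °C

No heat crosses the boundary, so H_out = H_in.
T_out = Σ ṁᵢCp,ᵢTᵢ / Σ ṁᵢCp,ᵢ
      = 582060 / 10430 = 55.808 °C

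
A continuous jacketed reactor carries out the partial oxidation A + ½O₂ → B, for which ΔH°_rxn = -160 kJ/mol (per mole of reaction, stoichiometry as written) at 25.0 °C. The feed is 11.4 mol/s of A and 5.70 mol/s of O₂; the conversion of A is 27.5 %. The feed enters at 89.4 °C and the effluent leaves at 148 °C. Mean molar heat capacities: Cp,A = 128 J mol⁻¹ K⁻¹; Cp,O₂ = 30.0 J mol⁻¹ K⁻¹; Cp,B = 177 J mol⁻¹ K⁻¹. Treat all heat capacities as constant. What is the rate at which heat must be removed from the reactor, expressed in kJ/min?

Q_out = 23600 kJ/min

Extent of reaction ξ = 0.275 × 11.4 = 3.135 mol/s
Reaction term: ξ·ΔH°_rxn = 3.135 × -160 = -501.6 kJ/s
Sensible, feed 89.4→25 °C: -104.98 kJ/s
Outlet flows (mol/s): A 8.265, O₂ 4.1325, B 3.135
Sensible, products 25→148 °C: 213.63 kJ/s
Q = ΔH = -392.96 kJ/s = -392.96 kW
Heat removed = 23578 kJ/min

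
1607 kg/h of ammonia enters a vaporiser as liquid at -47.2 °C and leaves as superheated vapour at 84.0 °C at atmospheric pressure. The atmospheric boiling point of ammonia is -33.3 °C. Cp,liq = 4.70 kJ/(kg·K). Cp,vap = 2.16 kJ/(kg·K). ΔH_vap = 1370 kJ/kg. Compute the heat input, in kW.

Q = 754 kW

liquid -47.2→-33.3 °C: 65.33 kJ/kg
vaporisation at -33.3 °C: 1370 kJ/kg
vapour -33.3→84.0 °C: 253.37 kJ/kg
Δh = 65.33 + 1370 + 253.37 = 1688.7 kJ/kg
Q = ṁ·Δh = 1607 kg/h × 1688.7 kJ/kg = 2.7137e+06 kJ/h
|Q| = 753.82 kW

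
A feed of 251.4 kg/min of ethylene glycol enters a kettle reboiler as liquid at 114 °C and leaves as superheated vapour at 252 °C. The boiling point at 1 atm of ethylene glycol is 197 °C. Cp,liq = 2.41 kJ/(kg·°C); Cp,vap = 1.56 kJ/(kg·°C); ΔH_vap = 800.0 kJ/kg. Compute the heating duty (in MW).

Q = 4.55 MW

liquid 114→197 °C: 200.03 kJ/kg
vaporisation at 197 °C: 800 kJ/kg
vapour 197→252 °C: 85.8 kJ/kg
Δh = 200.03 + 800 + 85.8 = 1085.8 kJ/kg
Q = ṁ·Δh = 251.4 kg/min × 1085.8 kJ/kg = 272980 kJ/min
|Q| = 4549.6 kW = 4.5496 MW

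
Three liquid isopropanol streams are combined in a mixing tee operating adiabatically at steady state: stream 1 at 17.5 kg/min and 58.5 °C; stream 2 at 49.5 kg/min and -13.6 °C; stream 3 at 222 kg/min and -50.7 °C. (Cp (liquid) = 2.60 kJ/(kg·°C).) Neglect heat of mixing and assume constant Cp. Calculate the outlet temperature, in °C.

T_out = -37.7 °C

Adiabatic, steady state ⇒ Σ ṁᵢCp,ᵢ(T_out − Tᵢ) = 0
T_out = Σ ṁᵢCp,ᵢTᵢ / Σ ṁᵢCp,ᵢ
      = -28353 / 751.4 = -37.733 °C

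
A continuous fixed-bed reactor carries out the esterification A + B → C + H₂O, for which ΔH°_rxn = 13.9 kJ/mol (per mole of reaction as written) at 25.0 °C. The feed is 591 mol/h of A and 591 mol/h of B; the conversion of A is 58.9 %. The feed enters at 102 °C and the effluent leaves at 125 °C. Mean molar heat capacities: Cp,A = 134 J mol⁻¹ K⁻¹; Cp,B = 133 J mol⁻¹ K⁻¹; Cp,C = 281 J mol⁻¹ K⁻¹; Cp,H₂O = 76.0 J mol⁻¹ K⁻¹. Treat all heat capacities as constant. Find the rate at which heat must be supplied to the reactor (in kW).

Q_in = 3.22 kW

Extent of reaction ξ = 0.589 × 591 = 348.1 mol/h
Reaction term: ξ·ΔH°_rxn = 348.1 × 13.9 = 4838.6 kJ/h
Sensible, feed 102→25 °C: -12150 kJ/h
Outlet flows (mol/h): A 242.9, B 242.9, C 348.1, H₂O 348.1
Sensible, products 25→125 °C: 18913 kJ/h
Q = ΔH = 11601 kJ/h = 3.2224 kW
Heat supplied = 3.2224 kW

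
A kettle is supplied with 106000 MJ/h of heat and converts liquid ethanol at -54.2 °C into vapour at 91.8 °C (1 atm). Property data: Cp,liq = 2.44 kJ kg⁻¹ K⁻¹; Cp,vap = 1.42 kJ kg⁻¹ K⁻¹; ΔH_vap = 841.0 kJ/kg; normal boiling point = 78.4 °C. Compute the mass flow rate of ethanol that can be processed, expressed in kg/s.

ṁ = 24.9 kg/s

Δh = 2.44×(78.4−-54.2) + 841.0 + 1.42×(91.8−78.4) = 1183.6 kJ/kg
Q = 106000 MJ/h = 29444 kJ/s = 29444 kJ/s
ṁ = Q/Δh = 29444 / 1183.6 = 24.878 kg/s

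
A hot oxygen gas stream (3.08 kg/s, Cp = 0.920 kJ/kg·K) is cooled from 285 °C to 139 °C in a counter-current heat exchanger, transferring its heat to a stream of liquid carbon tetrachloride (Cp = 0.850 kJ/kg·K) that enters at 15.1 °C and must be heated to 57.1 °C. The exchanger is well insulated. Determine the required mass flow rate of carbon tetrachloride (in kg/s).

ṁ_c = 11.6 kg/s

Heat released by hot stream: Q = 3.08 × 0.920 × (285 − 139) = 413.71 kJ/s
Energy balance on cold side (adiabatic exchanger): Q = ṁ_c·Cp_c·(T_c,out − T_c,in)
ṁ_c = 413.71 / [0.850 × (57.1 − 15.1)] = 11.588 kg/s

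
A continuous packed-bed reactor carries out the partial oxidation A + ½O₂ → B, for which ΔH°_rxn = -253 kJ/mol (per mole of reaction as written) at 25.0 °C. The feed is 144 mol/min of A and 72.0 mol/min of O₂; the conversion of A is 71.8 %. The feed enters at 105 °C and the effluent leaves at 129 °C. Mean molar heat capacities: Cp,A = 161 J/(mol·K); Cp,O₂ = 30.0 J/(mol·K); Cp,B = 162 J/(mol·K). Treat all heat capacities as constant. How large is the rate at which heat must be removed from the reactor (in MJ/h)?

Q_out = 1540 MJ/h

Extent of reaction ξ = 0.718 × 144 = 103.39 mol/min
Reaction term: ξ·ΔH°_rxn = 103.39 × -253 = -26158 kJ/min
Sensible, feed 105→25 °C: -2027.5 kJ/min
Outlet flows (mol/min): A 40.608, O₂ 20.304, B 103.39
Sensible, products 25→129 °C: 2485.2 kJ/min
Q = ΔH = -25700 kJ/min = -428.34 kW
Heat removed = 1542 MJ/h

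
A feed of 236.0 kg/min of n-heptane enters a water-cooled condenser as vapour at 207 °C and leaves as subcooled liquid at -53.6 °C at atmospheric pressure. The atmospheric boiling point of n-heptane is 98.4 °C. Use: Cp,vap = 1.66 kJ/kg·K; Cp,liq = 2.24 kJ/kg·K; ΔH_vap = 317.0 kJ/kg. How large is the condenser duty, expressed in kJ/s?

Q_c = 3300 kJ/s

vapour 207→98.4 °C: -180.28 kJ/kg
condensation at 98.4 °C: -317 kJ/kg
liquid 98.4→-53.6 °C: -340.48 kJ/kg
Δh = -180.28 + -317 + -340.48 = -837.76 kJ/kg
Q = ṁ·Δh = 236.0 kg/min × -837.76 kJ/kg = -197710 kJ/min
|Q| = 3295.2 kW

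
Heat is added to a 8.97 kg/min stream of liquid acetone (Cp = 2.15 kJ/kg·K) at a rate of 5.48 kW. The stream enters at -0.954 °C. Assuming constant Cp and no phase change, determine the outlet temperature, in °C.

Q = 5.48 kW = 328.8 kJ/min
ΔT = Q/(ṁ·Cp) = 328.8/(8.97×2.15) = 17.049 K
T_out = -0.954 + 17.049 = 16.095 °C

T_out = 16.1 °C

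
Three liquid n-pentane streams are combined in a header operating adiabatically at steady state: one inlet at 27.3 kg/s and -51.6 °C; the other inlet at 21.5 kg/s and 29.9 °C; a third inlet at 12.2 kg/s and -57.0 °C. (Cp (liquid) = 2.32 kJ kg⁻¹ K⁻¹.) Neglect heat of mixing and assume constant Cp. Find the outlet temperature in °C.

T_out = -24.0 °C

Energy balance with Q = 0: Σ ṁᵢCp,ᵢ(T_out − Tᵢ) = 0
T_out = Σ ṁᵢCp,ᵢTᵢ / Σ ṁᵢCp,ᵢ
      = -3390.1 / 141.52 = -23.955 °C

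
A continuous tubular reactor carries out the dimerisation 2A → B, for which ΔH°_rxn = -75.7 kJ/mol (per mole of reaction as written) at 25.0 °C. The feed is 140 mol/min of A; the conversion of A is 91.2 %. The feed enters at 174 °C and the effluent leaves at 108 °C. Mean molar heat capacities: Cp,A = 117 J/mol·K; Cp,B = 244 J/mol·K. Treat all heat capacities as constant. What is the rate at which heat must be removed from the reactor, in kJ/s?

Q_out = 97.7 kJ/s

Extent of reaction ξ = 0.912 × 140 / 2 = 63.84 mol/min
Reaction term: ξ·ΔH°_rxn = 63.84 × -75.7 = -4832.7 kJ/min
Sensible, feed 174→25 °C: -2440.6 kJ/min
Outlet flows (mol/min): A 12.32, B 63.84
Sensible, products 25→108 °C: 1412.5 kJ/min
Q = ΔH = -5860.8 kJ/min = -97.68 kW
Heat removed = 97.68 kJ/s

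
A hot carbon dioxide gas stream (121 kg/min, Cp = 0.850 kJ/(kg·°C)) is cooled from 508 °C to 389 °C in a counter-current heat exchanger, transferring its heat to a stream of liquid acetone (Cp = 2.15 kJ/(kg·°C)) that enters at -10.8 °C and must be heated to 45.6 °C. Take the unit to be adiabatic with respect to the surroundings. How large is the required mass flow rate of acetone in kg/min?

ṁ_c = 101 kg/min

Heat released by hot stream: Q = 121 × 0.850 × (508 − 389) = 12239 kJ/min
Energy balance on cold side (adiabatic exchanger): Q = ṁ_c·Cp_c·(T_c,out − T_c,in)
ṁ_c = 12239 / [2.15 × (45.6 − -10.8)] = 100.93 kg/min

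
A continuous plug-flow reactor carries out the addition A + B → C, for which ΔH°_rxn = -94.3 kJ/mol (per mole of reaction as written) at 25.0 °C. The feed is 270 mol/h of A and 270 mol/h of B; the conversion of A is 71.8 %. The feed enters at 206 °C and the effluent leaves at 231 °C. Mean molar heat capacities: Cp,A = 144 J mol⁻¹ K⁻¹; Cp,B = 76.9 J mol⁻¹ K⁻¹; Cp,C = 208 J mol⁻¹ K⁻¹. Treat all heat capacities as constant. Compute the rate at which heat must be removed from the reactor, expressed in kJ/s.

Extent of reaction ξ = 0.718 × 270 = 193.86 mol/h
Reaction term: ξ·ΔH°_rxn = 193.86 × -94.3 = -18281 kJ/h
Sensible, feed 206→25 °C: -10795 kJ/h
Outlet flows (mol/h): A 76.14, B 76.14, C 193.86
Sensible, products 25→231 °C: 11771 kJ/h
Q = ΔH = -17305 kJ/h = -4.807 kW
Heat removed = 4.807 kJ/s

Q_out = 4.81 kJ/s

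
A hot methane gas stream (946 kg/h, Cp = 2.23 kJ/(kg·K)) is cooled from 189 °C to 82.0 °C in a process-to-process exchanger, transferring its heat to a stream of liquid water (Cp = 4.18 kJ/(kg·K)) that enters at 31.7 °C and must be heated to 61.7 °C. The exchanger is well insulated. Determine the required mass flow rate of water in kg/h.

Heat released by hot stream: Q = 946 × 2.23 × (189 − 82.0) = 225730 kJ/h
Energy balance on cold side (adiabatic exchanger): Q = ṁ_c·Cp_c·(T_c,out − T_c,in)
ṁ_c = 225730 / [4.18 × (61.7 − 31.7)] = 1800 kg/h

ṁ_c = 1800 kg/h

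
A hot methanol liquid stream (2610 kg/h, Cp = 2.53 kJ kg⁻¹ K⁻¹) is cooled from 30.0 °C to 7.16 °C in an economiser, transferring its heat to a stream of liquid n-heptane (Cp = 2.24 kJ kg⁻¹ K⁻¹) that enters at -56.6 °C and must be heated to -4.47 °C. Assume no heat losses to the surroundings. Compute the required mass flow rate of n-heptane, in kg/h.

ṁ_c = 1290 kg/h

Heat released by hot stream: Q = 2610 × 2.53 × (30.0 − 7.16) = 150820 kJ/h
Energy balance on cold side (adiabatic exchanger): Q = ṁ_c·Cp_c·(T_c,out − T_c,in)
ṁ_c = 150820 / [2.24 × (-4.47 − -56.6)] = 1291.6 kg/h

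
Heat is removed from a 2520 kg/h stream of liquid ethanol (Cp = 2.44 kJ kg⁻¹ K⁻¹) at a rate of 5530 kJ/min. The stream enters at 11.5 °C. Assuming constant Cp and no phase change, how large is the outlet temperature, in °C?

Q = 5530 kJ/min = 331800 kJ/h
ΔT = Q/(ṁ·Cp) = 331800/(2520×2.44) = 53.962 K
T_out = 11.5 − 53.962 = -42.462 °C

T_out = -42.5 °C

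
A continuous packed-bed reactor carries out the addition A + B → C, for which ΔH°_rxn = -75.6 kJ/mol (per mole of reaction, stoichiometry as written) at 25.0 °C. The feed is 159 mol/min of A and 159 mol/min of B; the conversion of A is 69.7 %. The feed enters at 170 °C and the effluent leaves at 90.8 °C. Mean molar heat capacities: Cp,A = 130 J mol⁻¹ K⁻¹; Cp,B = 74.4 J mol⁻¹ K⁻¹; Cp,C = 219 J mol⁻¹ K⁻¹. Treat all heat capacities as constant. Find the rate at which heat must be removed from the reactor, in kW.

Extent of reaction ξ = 0.697 × 159 = 110.82 mol/min
Reaction term: ξ·ΔH°_rxn = 110.82 × -75.6 = -8378.2 kJ/min
Sensible, feed 170→25 °C: -4712.4 kJ/min
Outlet flows (mol/min): A 48.177, B 48.177, C 110.82
Sensible, products 25→90.8 °C: 2244.9 kJ/min
Q = ΔH = -10846 kJ/min = -180.76 kW
Heat removed = 180.76 kW

Q_out = 181 kW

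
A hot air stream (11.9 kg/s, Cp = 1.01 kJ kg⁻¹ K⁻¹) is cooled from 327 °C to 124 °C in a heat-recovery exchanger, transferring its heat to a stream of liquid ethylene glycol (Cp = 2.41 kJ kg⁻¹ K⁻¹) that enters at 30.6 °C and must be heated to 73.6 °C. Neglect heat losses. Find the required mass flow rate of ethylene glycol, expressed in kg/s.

ṁ_c = 23.5 kg/s

Heat released by hot stream: Q = 11.9 × 1.01 × (327 − 124) = 2439.9 kJ/s
Energy balance on cold side (adiabatic exchanger): Q = ṁ_c·Cp_c·(T_c,out − T_c,in)
ṁ_c = 2439.9 / [2.41 × (73.6 − 30.6)] = 23.544 kg/s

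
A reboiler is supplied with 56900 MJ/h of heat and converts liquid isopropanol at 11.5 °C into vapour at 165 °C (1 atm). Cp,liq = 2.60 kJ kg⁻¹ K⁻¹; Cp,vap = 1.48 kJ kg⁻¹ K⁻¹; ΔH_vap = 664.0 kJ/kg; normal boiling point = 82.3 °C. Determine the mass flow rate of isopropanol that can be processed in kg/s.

Δh = 2.60×(82.3−11.5) + 664.0 + 1.48×(165−82.3) = 970.48 kJ/kg
Q = 56900 MJ/h = 15806 kJ/s = 15806 kJ/s
ṁ = Q/Δh = 15806 / 970.48 = 16.286 kg/s

ṁ = 16.3 kg/s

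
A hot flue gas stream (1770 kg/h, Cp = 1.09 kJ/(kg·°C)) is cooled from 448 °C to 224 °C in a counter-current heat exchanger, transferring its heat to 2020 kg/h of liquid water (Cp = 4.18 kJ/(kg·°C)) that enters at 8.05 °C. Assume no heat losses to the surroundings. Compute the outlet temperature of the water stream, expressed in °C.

T_c,out = 59.2 °C

Heat released by hot stream: Q = 1770 × 1.09 × (448 − 224) = 432160 kJ/h
Energy balance on cold side (adiabatic exchanger): Q = ṁ_c·Cp_c·(T_c,out − T_c,in)
T_c,out = 8.05 + 432160/(2020 × 4.18) = 59.232 °C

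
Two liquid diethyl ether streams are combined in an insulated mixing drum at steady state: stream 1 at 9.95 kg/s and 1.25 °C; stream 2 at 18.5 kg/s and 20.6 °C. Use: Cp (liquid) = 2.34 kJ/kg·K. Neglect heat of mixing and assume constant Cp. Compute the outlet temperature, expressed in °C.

Adiabatic, steady state ⇒ Σ ṁᵢCp,ᵢ(T_out − Tᵢ) = 0
Σ ṁᵢCp,ᵢTᵢ = 9.95×2.34×1.25 + 18.5×2.34×20.6 = 920.88
Σ ṁᵢCp,ᵢ = 9.95×2.34 + 18.5×2.34 = 66.573
T_out = 920.88 / 66.573 = 13.833 °C

T_out = 13.8 °C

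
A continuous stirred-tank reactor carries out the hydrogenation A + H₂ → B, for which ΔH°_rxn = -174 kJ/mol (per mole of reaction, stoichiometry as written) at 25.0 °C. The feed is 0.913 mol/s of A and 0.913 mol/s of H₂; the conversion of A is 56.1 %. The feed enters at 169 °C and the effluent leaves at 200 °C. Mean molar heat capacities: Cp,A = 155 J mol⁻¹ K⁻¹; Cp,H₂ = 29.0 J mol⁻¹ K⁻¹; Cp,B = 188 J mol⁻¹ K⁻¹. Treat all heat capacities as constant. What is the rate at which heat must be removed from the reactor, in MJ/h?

Extent of reaction ξ = 0.561 × 0.913 = 0.51219 mol/s
Reaction term: ξ·ΔH°_rxn = 0.51219 × -174 = -89.122 kJ/s
Sensible, feed 169→25 °C: -24.191 kJ/s
Outlet flows (mol/s): A 0.40081, H₂ 0.40081, B 0.51219
Sensible, products 25→200 °C: 29.757 kJ/s
Q = ΔH = -83.555 kJ/s = -83.555 kW
Heat removed = 300.8 MJ/h

Q_out = 301 MJ/h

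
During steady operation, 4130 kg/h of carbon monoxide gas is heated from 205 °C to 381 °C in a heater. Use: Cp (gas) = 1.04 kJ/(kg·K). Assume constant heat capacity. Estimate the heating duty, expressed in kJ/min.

Q = 12600 kJ/min

Q = ṁ·Cp·ΔT = 4130 × 1.04 × (381 − 205) = 755960 kJ/h
Converting: 755960 / 3600 s = 209.99 kW
Heating duty = 12599 kJ/min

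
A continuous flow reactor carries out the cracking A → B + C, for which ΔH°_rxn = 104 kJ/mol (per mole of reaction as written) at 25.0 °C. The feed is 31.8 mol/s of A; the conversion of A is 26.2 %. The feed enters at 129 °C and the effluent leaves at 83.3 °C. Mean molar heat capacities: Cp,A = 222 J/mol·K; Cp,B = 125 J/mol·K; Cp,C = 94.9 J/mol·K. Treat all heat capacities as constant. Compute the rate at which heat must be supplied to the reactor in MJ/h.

Q_in = 1950 MJ/h

Extent of reaction ξ = 0.262 × 31.8 = 8.3316 mol/s
Reaction term: ξ·ΔH°_rxn = 8.3316 × 104 = 866.49 kJ/s
Sensible, feed 129→25 °C: -734.2 kJ/s
Outlet flows (mol/s): A 23.468, B 8.3316, C 8.3316
Sensible, products 25→83.3 °C: 410.55 kJ/s
Q = ΔH = 542.84 kJ/s = 542.84 kW
Heat supplied = 1954.2 MJ/h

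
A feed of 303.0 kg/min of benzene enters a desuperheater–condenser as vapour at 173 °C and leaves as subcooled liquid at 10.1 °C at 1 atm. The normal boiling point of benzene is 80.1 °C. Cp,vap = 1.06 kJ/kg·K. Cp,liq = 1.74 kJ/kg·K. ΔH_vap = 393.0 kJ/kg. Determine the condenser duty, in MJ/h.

vapour 173→80.1 °C: -98.474 kJ/kg
condensation at 80.1 °C: -393 kJ/kg
liquid 80.1→10.1 °C: -121.8 kJ/kg
Δh = -98.474 + -393 + -121.8 = -613.27 kJ/kg
Q = ṁ·Δh = 303.0 kg/min × -613.27 kJ/kg = -185820 kJ/min
|Q| = 3097 kW = 11149 MJ/h

Q_c = 11100 MJ/h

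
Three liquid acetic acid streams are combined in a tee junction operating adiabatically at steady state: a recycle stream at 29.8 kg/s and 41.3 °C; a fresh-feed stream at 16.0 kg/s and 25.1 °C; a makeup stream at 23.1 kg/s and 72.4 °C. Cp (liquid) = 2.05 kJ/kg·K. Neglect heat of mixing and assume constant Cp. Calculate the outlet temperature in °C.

T_out = 48.0 °C

Adiabatic, steady state ⇒ Σ ṁᵢCp,ᵢ(T_out − Tᵢ) = 0
Σ ṁᵢCp,ᵢTᵢ = 29.8×2.05×41.3 + 16.0×2.05×25.1 + 23.1×2.05×72.4 = 6774.8
Σ ṁᵢCp,ᵢ = 29.8×2.05 + 16.0×2.05 + 23.1×2.05 = 141.25
T_out = 6774.8 / 141.25 = 47.965 °C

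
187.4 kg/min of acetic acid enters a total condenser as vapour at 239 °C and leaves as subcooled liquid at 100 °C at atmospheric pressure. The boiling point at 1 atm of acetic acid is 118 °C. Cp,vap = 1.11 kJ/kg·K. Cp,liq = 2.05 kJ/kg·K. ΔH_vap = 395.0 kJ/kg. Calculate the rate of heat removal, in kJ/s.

Q_c = 1770 kJ/s

vapour 239→118 °C: -134.31 kJ/kg
condensation at 118 °C: -395 kJ/kg
liquid 118→100 °C: -36.9 kJ/kg
Δh = -134.31 + -395 + -36.9 = -566.21 kJ/kg
Q = ṁ·Δh = 187.4 kg/min × -566.21 kJ/kg = -106110 kJ/min
|Q| = 1768.5 kW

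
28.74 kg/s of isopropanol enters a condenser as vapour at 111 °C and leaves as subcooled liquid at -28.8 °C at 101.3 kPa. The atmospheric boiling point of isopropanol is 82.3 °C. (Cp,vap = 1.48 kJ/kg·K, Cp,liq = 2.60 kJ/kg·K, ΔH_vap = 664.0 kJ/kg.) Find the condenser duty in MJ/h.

Q_c = 103000 MJ/h

vapour 111→82.3 °C: -42.476 kJ/kg
condensation at 82.3 °C: -664 kJ/kg
liquid 82.3→-28.8 °C: -288.86 kJ/kg
Δh = -42.476 + -664 + -288.86 = -995.34 kJ/kg
Q = ṁ·Δh = 28.74 kg/s × -995.34 kJ/kg = -28606 kJ/s
|Q| = 28606 kW = 102980 MJ/h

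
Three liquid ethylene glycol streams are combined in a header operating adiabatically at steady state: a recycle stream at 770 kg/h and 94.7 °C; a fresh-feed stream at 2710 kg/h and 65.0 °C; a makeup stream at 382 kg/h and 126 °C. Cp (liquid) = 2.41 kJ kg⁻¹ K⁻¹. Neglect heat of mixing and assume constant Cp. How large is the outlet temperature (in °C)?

T_out = 77.0 °C

Adiabatic, steady state ⇒ Σ ṁᵢCp,ᵢ(T_out − Tᵢ) = 0
Σ ṁᵢCp,ᵢTᵢ = 770×2.41×94.7 + 2710×2.41×65.0 + 382×2.41×126 = 716250
Σ ṁᵢCp,ᵢ = 770×2.41 + 2710×2.41 + 382×2.41 = 9307.4
T_out = 716250 / 9307.4 = 76.955 °C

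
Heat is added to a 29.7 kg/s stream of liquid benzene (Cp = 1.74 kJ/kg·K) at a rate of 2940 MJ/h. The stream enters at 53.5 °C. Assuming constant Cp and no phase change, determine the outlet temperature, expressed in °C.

T_out = 69.3 °C

Q = 2940 MJ/h = 816.67 kJ/s
ΔT = Q/(ṁ·Cp) = 816.67/(29.7×1.74) = 15.803 K
T_out = 53.5 + 15.803 = 69.303 °C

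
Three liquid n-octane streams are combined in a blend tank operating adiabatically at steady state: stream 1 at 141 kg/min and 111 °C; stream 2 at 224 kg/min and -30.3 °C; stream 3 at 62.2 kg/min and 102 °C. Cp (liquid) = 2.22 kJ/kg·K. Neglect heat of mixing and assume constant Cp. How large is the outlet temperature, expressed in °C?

No heat crosses the boundary, so H_out = H_in.
T_out = Σ ṁᵢCp,ᵢTᵢ / Σ ṁᵢCp,ᵢ
      = 33762 / 948.38 = 35.6 °C

T_out = 35.6 °C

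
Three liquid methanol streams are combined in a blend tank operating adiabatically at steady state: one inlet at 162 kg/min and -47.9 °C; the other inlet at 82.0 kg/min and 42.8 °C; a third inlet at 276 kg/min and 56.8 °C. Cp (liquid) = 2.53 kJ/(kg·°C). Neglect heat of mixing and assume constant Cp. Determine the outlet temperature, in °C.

T_out = 22.0 °C

Energy balance with Q = 0: Σ ṁᵢCp,ᵢ(T_out − Tᵢ) = 0
T_out = Σ ṁᵢCp,ᵢTᵢ / Σ ṁᵢCp,ᵢ
      = 28909 / 1315.6 = 21.974 °C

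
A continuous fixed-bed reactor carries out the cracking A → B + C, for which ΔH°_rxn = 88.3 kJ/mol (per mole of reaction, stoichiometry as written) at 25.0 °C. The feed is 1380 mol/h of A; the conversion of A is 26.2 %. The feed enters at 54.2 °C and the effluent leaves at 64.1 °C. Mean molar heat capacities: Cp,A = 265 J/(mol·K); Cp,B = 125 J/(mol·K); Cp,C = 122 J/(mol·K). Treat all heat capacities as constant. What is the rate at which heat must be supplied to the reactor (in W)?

Extent of reaction ξ = 0.262 × 1380 = 361.56 mol/h
Reaction term: ξ·ΔH°_rxn = 361.56 × 88.3 = 31926 kJ/h
Sensible, feed 54.2→25 °C: -10678 kJ/h
Outlet flows (mol/h): A 1018.4, B 361.56, C 361.56
Sensible, products 25→64.1 °C: 14044 kJ/h
Q = ΔH = 35292 kJ/h = 9.8033 kW
Heat supplied = 9803.3 W

Q_in = 9800 W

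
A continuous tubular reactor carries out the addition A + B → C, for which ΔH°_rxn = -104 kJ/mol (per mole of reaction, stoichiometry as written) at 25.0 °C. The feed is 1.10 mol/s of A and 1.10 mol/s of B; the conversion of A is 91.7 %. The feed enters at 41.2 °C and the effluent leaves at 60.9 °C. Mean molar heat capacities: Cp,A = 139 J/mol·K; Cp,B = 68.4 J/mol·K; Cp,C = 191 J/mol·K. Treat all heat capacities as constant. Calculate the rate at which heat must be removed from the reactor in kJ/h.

Extent of reaction ξ = 0.917 × 1.10 = 1.0087 mol/s
Reaction term: ξ·ΔH°_rxn = 1.0087 × -104 = -104.9 kJ/s
Sensible, feed 41.2→25 °C: -3.6959 kJ/s
Outlet flows (mol/s): A 0.0913, B 0.0913, C 1.0087
Sensible, products 25→60.9 °C: 7.5963 kJ/s
Q = ΔH = -101 kJ/s = -101 kW
Heat removed = 363620 kJ/h

Q_out = 364000 kJ/h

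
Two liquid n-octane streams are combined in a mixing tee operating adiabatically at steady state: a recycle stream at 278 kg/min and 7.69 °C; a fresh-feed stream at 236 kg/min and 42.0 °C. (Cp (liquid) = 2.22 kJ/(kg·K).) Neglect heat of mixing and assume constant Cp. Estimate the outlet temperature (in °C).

T_out = 23.4 °C

Energy balance with Q = 0: Σ ṁᵢCp,ᵢ(T_out − Tᵢ) = 0
Σ ṁᵢCp,ᵢTᵢ = 278×2.22×7.69 + 236×2.22×42.0 = 26751
Σ ṁᵢCp,ᵢ = 278×2.22 + 236×2.22 = 1141.1
T_out = 26751 / 1141.1 = 23.443 °C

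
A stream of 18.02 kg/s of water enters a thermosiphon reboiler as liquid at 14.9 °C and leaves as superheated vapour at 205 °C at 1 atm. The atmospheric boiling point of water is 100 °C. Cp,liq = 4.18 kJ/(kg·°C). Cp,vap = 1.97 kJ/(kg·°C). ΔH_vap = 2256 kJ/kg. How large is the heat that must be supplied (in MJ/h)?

liquid 14.9→100 °C: 355.72 kJ/kg
vaporisation at 100 °C: 2256 kJ/kg
vapour 100→205 °C: 206.85 kJ/kg
Δh = 355.72 + 2256 + 206.85 = 2818.6 kJ/kg
Q = ṁ·Δh = 18.02 kg/s × 2818.6 kJ/kg = 50791 kJ/s
|Q| = 50791 kW = 182850 MJ/h

Q = 183000 MJ/h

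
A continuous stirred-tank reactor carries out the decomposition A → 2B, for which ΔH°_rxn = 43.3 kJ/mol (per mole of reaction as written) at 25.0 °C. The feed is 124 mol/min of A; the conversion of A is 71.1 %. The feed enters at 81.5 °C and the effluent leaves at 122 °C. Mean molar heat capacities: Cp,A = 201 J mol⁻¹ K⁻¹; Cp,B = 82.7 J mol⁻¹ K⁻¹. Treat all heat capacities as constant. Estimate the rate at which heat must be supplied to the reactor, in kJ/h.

Q_in = 271000 kJ/h

Extent of reaction ξ = 0.711 × 124 = 88.164 mol/min
Reaction term: ξ·ΔH°_rxn = 88.164 × 43.3 = 3817.5 kJ/min
Sensible, feed 81.5→25 °C: -1408.2 kJ/min
Outlet flows (mol/min): A 35.836, B 176.33
Sensible, products 25→122 °C: 2113.2 kJ/min
Q = ΔH = 4522.5 kJ/min = 75.375 kW
Heat supplied = 271350 kJ/h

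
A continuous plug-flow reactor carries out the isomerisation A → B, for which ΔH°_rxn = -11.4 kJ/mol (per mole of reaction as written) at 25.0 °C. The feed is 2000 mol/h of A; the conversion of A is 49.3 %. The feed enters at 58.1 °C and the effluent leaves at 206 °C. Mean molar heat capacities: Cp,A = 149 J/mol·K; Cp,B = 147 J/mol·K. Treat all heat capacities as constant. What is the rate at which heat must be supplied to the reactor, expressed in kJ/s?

Q_in = 9.02 kJ/s

Extent of reaction ξ = 0.493 × 2000 = 986 mol/h
Reaction term: ξ·ΔH°_rxn = 986 × -11.4 = -11240 kJ/h
Sensible, feed 58.1→25 °C: -9863.8 kJ/h
Outlet flows (mol/h): A 1014, B 986
Sensible, products 25→206 °C: 53581 kJ/h
Q = ΔH = 32477 kJ/h = 9.0214 kW
Heat supplied = 9.0214 kJ/s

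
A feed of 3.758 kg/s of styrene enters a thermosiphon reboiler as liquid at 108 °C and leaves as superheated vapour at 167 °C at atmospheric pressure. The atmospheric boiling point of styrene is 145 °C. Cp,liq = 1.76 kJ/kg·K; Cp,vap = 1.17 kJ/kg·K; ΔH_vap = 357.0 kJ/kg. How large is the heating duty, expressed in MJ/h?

liquid 108→145 °C: 65.12 kJ/kg
vaporisation at 145 °C: 357 kJ/kg
vapour 145→167 °C: 25.74 kJ/kg
Δh = 65.12 + 357 + 25.74 = 447.86 kJ/kg
Q = ṁ·Δh = 3.758 kg/s × 447.86 kJ/kg = 1683.1 kJ/s
|Q| = 1683.1 kW = 6059 MJ/h

Q = 6060 MJ/h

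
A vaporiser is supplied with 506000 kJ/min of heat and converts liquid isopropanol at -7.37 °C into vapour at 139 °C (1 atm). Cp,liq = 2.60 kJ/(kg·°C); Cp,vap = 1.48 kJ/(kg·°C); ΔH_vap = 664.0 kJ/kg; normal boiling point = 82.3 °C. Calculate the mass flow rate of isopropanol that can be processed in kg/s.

ṁ = 8.60 kg/s

Δh = 2.60×(82.3−-7.37) + 664.0 + 1.48×(139−82.3) = 981.06 kJ/kg
Q = 506000 kJ/min = 8433.3 kJ/s = 8433.3 kJ/s
ṁ = Q/Δh = 8433.3 / 981.06 = 8.5962 kg/s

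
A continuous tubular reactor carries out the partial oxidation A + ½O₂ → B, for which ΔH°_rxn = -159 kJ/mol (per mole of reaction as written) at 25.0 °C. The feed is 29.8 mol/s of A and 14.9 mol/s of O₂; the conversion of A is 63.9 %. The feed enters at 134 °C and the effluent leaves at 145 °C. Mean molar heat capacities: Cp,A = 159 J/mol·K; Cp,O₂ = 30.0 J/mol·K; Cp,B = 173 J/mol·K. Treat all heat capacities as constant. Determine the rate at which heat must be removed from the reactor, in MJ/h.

Q_out = 10700 MJ/h

Extent of reaction ξ = 0.639 × 29.8 = 19.042 mol/s
Reaction term: ξ·ΔH°_rxn = 19.042 × -159 = -3027.7 kJ/s
Sensible, feed 134→25 °C: -565.19 kJ/s
Outlet flows (mol/s): A 10.758, O₂ 5.3789, B 19.042
Sensible, products 25→145 °C: 619.94 kJ/s
Q = ΔH = -2973 kJ/s = -2973 kW
Heat removed = 10703 MJ/h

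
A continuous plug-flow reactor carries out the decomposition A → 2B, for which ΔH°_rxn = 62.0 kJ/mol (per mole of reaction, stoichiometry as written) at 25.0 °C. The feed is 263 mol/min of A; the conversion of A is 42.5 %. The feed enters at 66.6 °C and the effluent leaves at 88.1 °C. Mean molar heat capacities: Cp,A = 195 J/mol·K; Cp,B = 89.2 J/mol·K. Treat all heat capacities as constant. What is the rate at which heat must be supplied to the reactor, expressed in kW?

Extent of reaction ξ = 0.425 × 263 = 111.77 mol/min
Reaction term: ξ·ΔH°_rxn = 111.77 × 62.0 = 6930 kJ/min
Sensible, feed 66.6→25 °C: -2133.5 kJ/min
Outlet flows (mol/min): A 151.23, B 223.55
Sensible, products 25→88.1 °C: 3119 kJ/min
Q = ΔH = 7915.6 kJ/min = 131.93 kW
Heat supplied = 131.93 kW

Q_in = 132 kW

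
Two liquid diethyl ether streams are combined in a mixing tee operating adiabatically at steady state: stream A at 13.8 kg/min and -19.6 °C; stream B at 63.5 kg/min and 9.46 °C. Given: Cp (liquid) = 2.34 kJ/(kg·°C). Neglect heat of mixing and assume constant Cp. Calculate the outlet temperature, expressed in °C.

No heat crosses the boundary, so H_out = H_in.
Σ ṁᵢCp,ᵢTᵢ = 13.8×2.34×-19.6 + 63.5×2.34×9.46 = 772.74
Σ ṁᵢCp,ᵢ = 13.8×2.34 + 63.5×2.34 = 180.88
T_out = 772.74 / 180.88 = 4.2721 °C

T_out = 4.27 °C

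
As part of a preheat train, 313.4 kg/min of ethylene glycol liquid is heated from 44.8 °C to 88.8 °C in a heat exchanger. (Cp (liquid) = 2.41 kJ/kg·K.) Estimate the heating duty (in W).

Q = ṁ·Cp·ΔT = 313.4 × 2.41 × (88.8 − 44.8) = 33233 kJ/min
Converting: 33233 / 60 s = 553.88 kW
Heating duty = 553880 W

Q = 554000 W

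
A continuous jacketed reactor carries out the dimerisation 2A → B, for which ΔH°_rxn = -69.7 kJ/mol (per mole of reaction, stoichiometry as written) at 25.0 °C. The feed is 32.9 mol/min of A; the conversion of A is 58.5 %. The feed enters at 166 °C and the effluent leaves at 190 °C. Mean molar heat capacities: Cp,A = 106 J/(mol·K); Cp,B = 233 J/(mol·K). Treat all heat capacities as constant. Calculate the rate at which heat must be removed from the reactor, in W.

Extent of reaction ξ = 0.585 × 32.9 / 2 = 9.6232 mol/min
Reaction term: ξ·ΔH°_rxn = 9.6232 × -69.7 = -670.74 kJ/min
Sensible, feed 166→25 °C: -491.72 kJ/min
Outlet flows (mol/min): A 13.654, B 9.6232
Sensible, products 25→190 °C: 608.77 kJ/min
Q = ΔH = -553.7 kJ/min = -9.2283 kW
Heat removed = 9228.3 W

Q_out = 9230 W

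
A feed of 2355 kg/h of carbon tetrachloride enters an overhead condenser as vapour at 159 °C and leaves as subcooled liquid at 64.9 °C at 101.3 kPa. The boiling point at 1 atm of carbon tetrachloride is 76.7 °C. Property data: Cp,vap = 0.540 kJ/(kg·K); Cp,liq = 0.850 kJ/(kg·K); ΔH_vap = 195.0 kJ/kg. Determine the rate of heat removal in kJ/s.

Q_c = 163 kJ/s

vapour 159→76.7 °C: -44.442 kJ/kg
condensation at 76.7 °C: -195 kJ/kg
liquid 76.7→64.9 °C: -10.03 kJ/kg
Δh = -44.442 + -195 + -10.03 = -249.47 kJ/kg
Q = ṁ·Δh = 2355 kg/h × -249.47 kJ/kg = -587510 kJ/h
|Q| = 163.2 kW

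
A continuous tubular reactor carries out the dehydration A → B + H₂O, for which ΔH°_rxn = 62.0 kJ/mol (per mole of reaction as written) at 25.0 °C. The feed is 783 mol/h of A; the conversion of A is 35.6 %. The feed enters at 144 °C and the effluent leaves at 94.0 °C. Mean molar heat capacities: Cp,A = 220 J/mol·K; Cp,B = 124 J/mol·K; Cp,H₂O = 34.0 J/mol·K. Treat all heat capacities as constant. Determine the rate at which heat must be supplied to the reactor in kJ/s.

Q_in = 2.08 kJ/s

Extent of reaction ξ = 0.356 × 783 = 278.75 mol/h
Reaction term: ξ·ΔH°_rxn = 278.75 × 62.0 = 17282 kJ/h
Sensible, feed 144→25 °C: -20499 kJ/h
Outlet flows (mol/h): A 504.25, B 278.75, H₂O 278.75
Sensible, products 25→94.0 °C: 10693 kJ/h
Q = ΔH = 7476.9 kJ/h = 2.0769 kW
Heat supplied = 2.0769 kJ/s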